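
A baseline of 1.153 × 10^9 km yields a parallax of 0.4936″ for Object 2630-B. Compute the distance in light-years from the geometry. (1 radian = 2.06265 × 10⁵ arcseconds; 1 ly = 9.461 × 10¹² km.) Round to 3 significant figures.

θ = 0.4936″ = 0.4936/206265 = 2.3930 × 10^-6 rad.
d = B/θ = (1.153 × 10^9) / (2.3930 × 10^-6) = 4.8182 × 10^14 km = (4.8182 × 10^14) / (9.461 × 10^12) ly = 50.927 ly.

50.9 ly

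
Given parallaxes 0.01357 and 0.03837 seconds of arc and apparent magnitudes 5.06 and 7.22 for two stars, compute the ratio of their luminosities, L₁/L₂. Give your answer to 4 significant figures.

d₁ = 1/p₁ = 1/0.01357″ = 73.692 pc; d₂ = 1/p₂ = 1/0.03837″ = 26.062 pc.
M₁ = m₁ − 5 log₁₀ d₁ + 5 = 5.06 − 9.3371 + 5 = 0.7229.
M₂ = 7.22 − 7.0800 + 5 = 5.1400.
L₁/L₂ = 10^(0.4(M₂ − M₁)) = 10^(0.4 × 4.4171) = 10^1.76684 = 58.457.

L₁/L₂ = 58.46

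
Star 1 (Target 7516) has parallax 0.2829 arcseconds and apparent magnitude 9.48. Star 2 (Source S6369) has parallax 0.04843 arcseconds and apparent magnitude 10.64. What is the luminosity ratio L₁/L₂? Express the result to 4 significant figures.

d₁ = 1/p₁ = 1/0.2829″ = 3.5348 pc; d₂ = 1/p₂ = 1/0.04843″ = 20.648 pc.
M₁ = m₁ − 5 log₁₀ d₁ + 5 = 9.48 − 2.7418 + 5 = 11.7382.
M₂ = 10.64 − 6.5744 + 5 = 9.0656.
L₁/L₂ = 10^(0.4(M₂ − M₁)) = 10^(0.4 × (-2.6726)) = 10^(-1.06904) = 0.085302.

L₁/L₂ = 0.08530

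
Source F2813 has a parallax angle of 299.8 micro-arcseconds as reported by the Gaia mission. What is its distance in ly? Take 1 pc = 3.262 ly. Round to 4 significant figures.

10880 ly

p = 299.8 micro-arcseconds = 0.0002998 arcsec.
d = 1/p = 1/0.0002998 = 3335.6 pc.
In light-years: 3335.6 × 3.262 = 10881 ly.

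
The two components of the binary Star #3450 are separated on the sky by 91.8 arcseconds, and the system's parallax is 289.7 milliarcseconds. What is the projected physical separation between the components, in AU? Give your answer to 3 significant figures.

317 AU

d = 1/p = 1/0.2897″ = 3.4518 pc.
At distance d (pc), an angle of θ arcsec spans θ·d AU: s = 91.8 × 3.4518 = 316.88 AU.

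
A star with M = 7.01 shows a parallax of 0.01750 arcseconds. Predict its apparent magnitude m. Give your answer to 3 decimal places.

d = 1/p = 1/0.01750″ = 57.143 pc.
m − M = 5 log₁₀ d − 5 = 5 log₁₀(57.143) − 5 = 8.7848 − 5 = 3.7848.
m = M + (m − M) = 7.01 + 3.7848 = 10.795.

m = 10.795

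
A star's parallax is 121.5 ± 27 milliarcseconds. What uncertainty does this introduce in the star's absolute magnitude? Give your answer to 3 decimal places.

M = m − 5 log₁₀ d + 5 = m + 5 log₁₀ p + 5, so ∂M/∂p = 5/(p ln 10).
σ_M = (5/ln 10) · (σ_p/p) = 2.1715 × 27/121.5 = 2.1715 × 0.22222 = 0.48255.

σ_M = 0.483 mag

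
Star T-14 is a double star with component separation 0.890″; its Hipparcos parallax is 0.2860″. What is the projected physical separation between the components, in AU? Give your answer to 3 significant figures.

d = 1/p = 1/0.2860″ = 3.4965 pc.
At distance d (pc), an angle of θ arcsec spans θ·d AU: s = 0.890 × 3.4965 = 3.1119 AU.

3.11 AU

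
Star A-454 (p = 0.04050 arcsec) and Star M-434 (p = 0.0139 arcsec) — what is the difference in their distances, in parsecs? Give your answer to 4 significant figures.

47.25 pc

d_A = 1/0.04050″ = 24.691 pc; d_B = 1/0.01390″ = 71.942 pc.
|d_B − d_A| = |71.942 − 24.691| = 47.251 pc.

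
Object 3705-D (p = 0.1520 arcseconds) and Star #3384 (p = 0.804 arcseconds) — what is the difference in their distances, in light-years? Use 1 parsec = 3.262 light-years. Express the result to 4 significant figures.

17.40 ly

d_A = 1/0.1520″ = 6.5789 pc; d_B = 1/0.8040″ = 1.2438 pc.
|d_B − d_A| = |1.2438 − 6.5789| = 5.3351 pc = 5.3351 × 3.262 ly = 17.403 ly.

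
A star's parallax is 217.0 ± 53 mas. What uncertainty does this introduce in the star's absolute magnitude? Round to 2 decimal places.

M = m − 5 log₁₀ d + 5 = m + 5 log₁₀ p + 5, so ∂M/∂p = 5/(p ln 10).
σ_M = (5/ln 10) · (σ_p/p) = 2.1715 × 53/217.0 = 2.1715 × 0.24424 = 0.53037.

σ_M = 0.53 mag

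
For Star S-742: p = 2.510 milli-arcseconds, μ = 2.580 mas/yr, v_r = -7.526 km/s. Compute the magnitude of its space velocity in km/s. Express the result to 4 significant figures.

d = 1/p = 1/0.002510″ = 398.41 pc.
μ = 2.580 mas/yr = 0.002580 ″/yr.
v_t = 4.740 μ d = 4.740 × 0.002580 × 398.41 = 4.8722 km/s.
v = √(v_r² + v_t²) = √((-7.526)² + 4.8722²) = √80.379 = 8.9654 km/s.

8.965 km/s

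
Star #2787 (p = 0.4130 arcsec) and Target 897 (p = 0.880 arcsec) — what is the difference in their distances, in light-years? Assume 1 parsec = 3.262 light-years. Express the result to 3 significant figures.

d_A = 1/0.4130″ = 2.4213 pc; d_B = 1/0.8800″ = 1.1364 pc.
|d_B − d_A| = |1.1364 − 2.4213| = 1.2849 pc = 1.2849 × 3.262 ly = 4.1913 ly.

4.19 ly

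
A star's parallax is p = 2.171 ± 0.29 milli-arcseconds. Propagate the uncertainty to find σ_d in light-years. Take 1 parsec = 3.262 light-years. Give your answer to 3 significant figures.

201 ly

d = 1/p, so σ_d = σ_p / p².
σ_d = 0.000290 / (0.002171)² = 0.000290 / 0.0000047132 = 61.529 pc = 61.529 × 3.262 ly = 200.71 ly.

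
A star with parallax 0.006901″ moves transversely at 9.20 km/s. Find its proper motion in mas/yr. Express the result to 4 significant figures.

13.39 mas/yr

d = 1/p = 1/0.006901″ = 144.91 pc.
μ = v_t / (4.74 d) = 9.20 / (4.74 × 144.91) = 9.20 / 686.87 = 0.013394 ″/yr = 13.394 mas/yr.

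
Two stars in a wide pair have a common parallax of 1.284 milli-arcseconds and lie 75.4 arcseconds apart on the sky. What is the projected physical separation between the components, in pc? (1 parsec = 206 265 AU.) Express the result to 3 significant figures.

d = 1/p = 1/0.001284″ = 778.82 pc.
At distance d (pc), an angle of θ arcsec spans θ·d AU: s = 75.4 × 778.82 = 58723 AU.
= 58723 / 206265 = 0.28470 pc.

0.285 pc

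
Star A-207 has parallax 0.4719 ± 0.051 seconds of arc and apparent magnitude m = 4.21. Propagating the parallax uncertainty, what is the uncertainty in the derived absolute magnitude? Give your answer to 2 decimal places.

M = m − 5 log₁₀ d + 5 = m + 5 log₁₀ p + 5, so ∂M/∂p = 5/(p ln 10).
σ_M = (5/ln 10) · (σ_p/p) = 2.1715 × 0.051/0.4719 = 2.1715 × 0.10807 = 0.23467.

σ_M = 0.23 mag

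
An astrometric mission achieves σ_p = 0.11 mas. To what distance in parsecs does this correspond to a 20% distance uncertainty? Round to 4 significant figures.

σ_d/d = σ_p/p, so the condition is σ_p/p ≤ 0.20, i.e. p ≥ σ_p/0.20.
p_min = 0.11/0.20 = 0.55 mas = 0.00055 arcsec.
d_max = 1/p_min = 1/0.00055 = 1818.2 pc.

1818 pc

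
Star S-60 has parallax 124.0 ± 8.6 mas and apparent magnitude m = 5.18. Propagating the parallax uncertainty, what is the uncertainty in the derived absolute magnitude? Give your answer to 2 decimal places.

σ_M = 0.15 mag

M = m − 5 log₁₀ d + 5 = m + 5 log₁₀ p + 5, so ∂M/∂p = 5/(p ln 10).
σ_M = (5/ln 10) · (σ_p/p) = 2.1715 × 8.6/124.0 = 2.1715 × 0.069355 = 0.1506.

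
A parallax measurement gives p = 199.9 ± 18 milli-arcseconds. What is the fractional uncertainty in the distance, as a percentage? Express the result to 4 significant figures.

For d = 1/p, |σ_d/d| = |σ_p/p|.
σ_p/p = 18 / 199.9 = 0.090045 = 9.0045%.

9.005%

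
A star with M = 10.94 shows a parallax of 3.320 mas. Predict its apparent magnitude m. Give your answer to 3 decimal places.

m = 18.334

d = 1/p = 1/0.003320″ = 301.2 pc.
m − M = 5 log₁₀ d − 5 = 5 log₁₀(301.2) − 5 = 12.3943 − 5 = 7.3943.
m = M + (m − M) = 10.94 + 7.3943 = 18.334.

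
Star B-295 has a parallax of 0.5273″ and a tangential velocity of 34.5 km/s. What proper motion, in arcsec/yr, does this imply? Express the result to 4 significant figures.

d = 1/p = 1/0.5273″ = 1.8965 pc.
μ = v_t / (4.74 d) = 34.5 / (4.74 × 1.8965) = 34.5 / 8.9894 = 3.8379 ″/yr.

3.838 arcsec/yr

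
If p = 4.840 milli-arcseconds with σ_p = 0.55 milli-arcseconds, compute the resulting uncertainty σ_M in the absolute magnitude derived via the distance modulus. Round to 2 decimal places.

σ_M = 0.25 mag

M = m − 5 log₁₀ d + 5 = m + 5 log₁₀ p + 5, so ∂M/∂p = 5/(p ln 10).
σ_M = (5/ln 10) · (σ_p/p) = 2.1715 × 0.55/4.840 = 2.1715 × 0.11364 = 0.24677.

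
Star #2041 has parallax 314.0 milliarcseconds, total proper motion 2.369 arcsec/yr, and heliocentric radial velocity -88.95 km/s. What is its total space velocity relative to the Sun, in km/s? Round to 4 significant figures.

d = 1/p = 1/0.3140″ = 3.1847 pc.
v_t = 4.740 μ d = 4.740 × 2.369 × 3.1847 = 35.761 km/s.
v = √(v_r² + v_t²) = √((-88.95)² + 35.761²) = √9190.95 = 95.869 km/s.

95.87 km/s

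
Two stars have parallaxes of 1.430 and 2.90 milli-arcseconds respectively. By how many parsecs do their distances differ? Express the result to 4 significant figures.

d_A = 1/0.001430″ = 699.3 pc; d_B = 1/0.002900″ = 344.83 pc.
|d_B − d_A| = |344.83 − 699.3| = 354.47 pc.

354.5 pc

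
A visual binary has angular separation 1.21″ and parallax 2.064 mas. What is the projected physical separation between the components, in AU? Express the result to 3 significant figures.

586 AU

d = 1/p = 1/0.002064″ = 484.5 pc.
At distance d (pc), an angle of θ arcsec spans θ·d AU: s = 1.21 × 484.5 = 586.25 AU.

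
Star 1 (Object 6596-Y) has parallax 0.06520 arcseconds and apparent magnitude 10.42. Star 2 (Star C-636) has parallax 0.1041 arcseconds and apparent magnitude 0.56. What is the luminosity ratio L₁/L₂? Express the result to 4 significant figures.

d₁ = 1/p₁ = 1/0.06520″ = 15.337 pc; d₂ = 1/p₂ = 1/0.1041″ = 9.6061 pc.
M₁ = m₁ − 5 log₁₀ d₁ + 5 = 10.42 − 5.9287 + 5 = 9.4913.
M₂ = 0.56 − 4.9127 + 5 = 0.6473.
L₁/L₂ = 10^(0.4(M₂ − M₁)) = 10^(0.4 × (-8.8440)) = 10^(-3.53760) = 0.00029.

L₁/L₂ = 0.0002900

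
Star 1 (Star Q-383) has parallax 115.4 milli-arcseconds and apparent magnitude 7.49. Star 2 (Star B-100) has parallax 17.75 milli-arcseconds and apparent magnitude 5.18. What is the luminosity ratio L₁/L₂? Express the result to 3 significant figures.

d₁ = 1/p₁ = 1/0.1154″ = 8.6655 pc; d₂ = 1/p₂ = 1/0.01775″ = 56.338 pc.
M₁ = m₁ − 5 log₁₀ d₁ + 5 = 7.49 − 4.6890 + 5 = 7.8010.
M₂ = 5.18 − 8.7540 + 5 = 1.4260.
L₁/L₂ = 10^(0.4(M₂ − M₁)) = 10^(0.4 × (-6.3750)) = 10^(-2.55000) = 0.0028184.

L₁/L₂ = 0.00282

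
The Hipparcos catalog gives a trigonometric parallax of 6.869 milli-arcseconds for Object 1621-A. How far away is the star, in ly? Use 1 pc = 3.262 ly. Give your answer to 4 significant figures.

474.9 ly

p = 6.869 milli-arcseconds = 0.006869 arcsec.
d = 1/p = 1/0.006869 = 145.58 pc.
In light-years: 145.58 × 3.262 = 474.88 ly.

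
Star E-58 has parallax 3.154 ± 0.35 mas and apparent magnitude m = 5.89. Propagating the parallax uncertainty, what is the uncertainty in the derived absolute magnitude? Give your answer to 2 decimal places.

σ_M = 0.24 mag

M = m − 5 log₁₀ d + 5 = m + 5 log₁₀ p + 5, so ∂M/∂p = 5/(p ln 10).
σ_M = (5/ln 10) · (σ_p/p) = 2.1715 × 0.35/3.154 = 2.1715 × 0.11097 = 0.24097.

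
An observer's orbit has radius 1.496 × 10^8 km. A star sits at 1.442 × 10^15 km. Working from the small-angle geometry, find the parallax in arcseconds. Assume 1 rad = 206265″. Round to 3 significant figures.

0.0214 arcsec

θ ≈ B/d = (1.496 × 10^8) / (1.442 × 10^15) = 1.0374 × 10^-7 rad.
In arcseconds: 1.0374 × 10^-7 × 206265 = 0.021398″.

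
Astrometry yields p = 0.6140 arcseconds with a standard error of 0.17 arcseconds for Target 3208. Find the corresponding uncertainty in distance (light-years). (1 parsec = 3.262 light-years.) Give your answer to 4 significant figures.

1.471 ly

d = 1/p, so σ_d = σ_p / p².
σ_d = 0.170 / (0.6140)² = 0.170 / 0.377 = 0.45093 pc = 0.45093 × 3.262 ly = 1.4709 ly.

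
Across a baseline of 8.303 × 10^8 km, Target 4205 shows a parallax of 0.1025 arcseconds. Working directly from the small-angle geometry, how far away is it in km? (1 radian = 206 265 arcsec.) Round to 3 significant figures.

1.67 × 10^15 km

θ = 0.1025″ = 0.1025/206265 = 4.9693 × 10^-7 rad.
d = B/θ = (8.303 × 10^8) / (4.9693 × 10^-7) = 1.6709 × 10^15 km.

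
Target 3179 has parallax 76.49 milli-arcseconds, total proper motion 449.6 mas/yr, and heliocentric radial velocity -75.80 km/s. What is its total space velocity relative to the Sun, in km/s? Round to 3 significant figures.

d = 1/p = 1/0.07649″ = 13.074 pc.
μ = 449.6 mas/yr = 0.4496 ″/yr.
v_t = 4.740 μ d = 4.740 × 0.4496 × 13.074 = 27.862 km/s.
v = √(v_r² + v_t²) = √((-75.80)² + 27.862²) = √6521.93 = 80.758 km/s.

80.8 km/s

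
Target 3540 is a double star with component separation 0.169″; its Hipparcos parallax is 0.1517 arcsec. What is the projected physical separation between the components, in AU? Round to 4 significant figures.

d = 1/p = 1/0.1517″ = 6.592 pc.
At distance d (pc), an angle of θ arcsec spans θ·d AU: s = 0.169 × 6.592 = 1.114 AU.

1.114 AU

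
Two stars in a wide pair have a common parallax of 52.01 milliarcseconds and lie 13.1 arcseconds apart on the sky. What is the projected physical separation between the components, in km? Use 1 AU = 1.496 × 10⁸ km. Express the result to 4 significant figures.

3.768 × 10^10 km

d = 1/p = 1/0.05201″ = 19.227 pc.
At distance d (pc), an angle of θ arcsec spans θ·d AU: s = 13.1 × 19.227 = 251.87 AU.
= 251.87 × 1.496 × 10⁸ km = 3.7680 × 10^10 km.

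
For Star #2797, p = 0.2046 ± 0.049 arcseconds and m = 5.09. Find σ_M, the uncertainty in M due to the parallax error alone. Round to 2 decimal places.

M = m − 5 log₁₀ d + 5 = m + 5 log₁₀ p + 5, so ∂M/∂p = 5/(p ln 10).
σ_M = (5/ln 10) · (σ_p/p) = 2.1715 × 0.049/0.2046 = 2.1715 × 0.23949 = 0.52005.

σ_M = 0.52 mag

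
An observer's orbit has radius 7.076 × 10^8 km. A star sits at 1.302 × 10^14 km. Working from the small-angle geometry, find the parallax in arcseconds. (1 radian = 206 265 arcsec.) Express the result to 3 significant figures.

θ ≈ B/d = (7.076 × 10^8) / (1.302 × 10^14) = 5.4347 × 10^-6 rad.
In arcseconds: 5.4347 × 10^-6 × 206265 = 1.121″.

1.12 arcsec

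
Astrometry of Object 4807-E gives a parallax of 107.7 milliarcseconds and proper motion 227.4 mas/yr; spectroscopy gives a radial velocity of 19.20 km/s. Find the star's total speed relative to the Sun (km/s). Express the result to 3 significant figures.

d = 1/p = 1/0.1077″ = 9.2851 pc.
μ = 227.4 mas/yr = 0.2274 ″/yr.
v_t = 4.740 μ d = 4.740 × 0.2274 × 9.2851 = 10.008 km/s.
v = √(v_r² + v_t²) = √(19.20² + 10.008²) = √468.8 = 21.652 km/s.

21.7 km/s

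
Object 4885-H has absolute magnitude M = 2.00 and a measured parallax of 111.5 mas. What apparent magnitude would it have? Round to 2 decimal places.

m = 1.76

d = 1/p = 1/0.1115″ = 8.9686 pc.
m − M = 5 log₁₀ d − 5 = 5 log₁₀(8.9686) − 5 = 4.7636 − 5 = -0.2364.
m = M + (m − M) = 2.00 + (-0.2364) = 1.76.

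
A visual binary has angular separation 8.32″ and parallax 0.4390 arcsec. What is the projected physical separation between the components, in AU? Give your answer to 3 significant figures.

d = 1/p = 1/0.4390″ = 2.2779 pc.
At distance d (pc), an angle of θ arcsec spans θ·d AU: s = 8.32 × 2.2779 = 18.952 AU.

19.0 AU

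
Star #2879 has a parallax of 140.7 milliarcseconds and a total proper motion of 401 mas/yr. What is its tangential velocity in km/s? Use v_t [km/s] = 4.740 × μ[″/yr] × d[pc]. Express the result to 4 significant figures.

13.51 km/s

d = 1/p = 1/0.1407″ = 7.1073 pc.
μ = 401 mas/yr = 0.401 ″/yr.
v_t = 4.74 × μ × d = 4.74 × 0.401 × 7.1073 = 13.509 km/s.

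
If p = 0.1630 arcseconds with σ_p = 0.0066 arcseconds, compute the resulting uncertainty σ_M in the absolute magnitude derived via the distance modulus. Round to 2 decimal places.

σ_M = 0.09 mag

M = m − 5 log₁₀ d + 5 = m + 5 log₁₀ p + 5, so ∂M/∂p = 5/(p ln 10).
σ_M = (5/ln 10) · (σ_p/p) = 2.1715 × 0.0066/0.1630 = 2.1715 × 0.040491 = 0.087926.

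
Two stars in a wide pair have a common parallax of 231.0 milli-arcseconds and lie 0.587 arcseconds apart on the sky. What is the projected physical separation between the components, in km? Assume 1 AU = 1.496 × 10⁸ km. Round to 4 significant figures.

d = 1/p = 1/0.2310″ = 4.329 pc.
At distance d (pc), an angle of θ arcsec spans θ·d AU: s = 0.587 × 4.329 = 2.5411 AU.
= 2.5411 × 1.496 × 10⁸ km = 3.8015 × 10^8 km.

3.802 × 10^8 km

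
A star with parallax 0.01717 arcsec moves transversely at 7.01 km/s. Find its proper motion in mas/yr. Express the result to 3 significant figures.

25.4 mas/yr

d = 1/p = 1/0.01717″ = 58.241 pc.
μ = v_t / (4.74 d) = 7.01 / (4.74 × 58.241) = 7.01 / 276.06 = 0.025393 ″/yr = 25.393 mas/yr.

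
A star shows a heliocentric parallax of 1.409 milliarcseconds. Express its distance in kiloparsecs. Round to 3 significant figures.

p = 1.409 milliarcseconds = 0.001409 arcsec.
d = 1/p = 1/0.001409 = 709.72 pc.
= 0.70972 kpc.

0.710 kpc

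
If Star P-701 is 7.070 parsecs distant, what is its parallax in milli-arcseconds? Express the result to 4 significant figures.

p = 1/d = 1/7.07 = 0.14144 arcsec.
= 0.14144 × 1000 = 141.44 mas.

141.4 mas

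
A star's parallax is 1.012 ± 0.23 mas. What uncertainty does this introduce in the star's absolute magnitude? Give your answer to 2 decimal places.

M = m − 5 log₁₀ d + 5 = m + 5 log₁₀ p + 5, so ∂M/∂p = 5/(p ln 10).
σ_M = (5/ln 10) · (σ_p/p) = 2.1715 × 0.23/1.012 = 2.1715 × 0.22727 = 0.49352.

σ_M = 0.49 mag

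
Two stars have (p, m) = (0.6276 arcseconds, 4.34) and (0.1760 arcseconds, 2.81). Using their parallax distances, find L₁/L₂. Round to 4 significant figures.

d₁ = 1/p₁ = 1/0.6276″ = 1.5934 pc; d₂ = 1/p₂ = 1/0.1760″ = 5.6818 pc.
M₁ = m₁ − 5 log₁₀ d₁ + 5 = 4.34 − 1.0116 + 5 = 8.3284.
M₂ = 2.81 − 3.7724 + 5 = 4.0376.
L₁/L₂ = 10^(0.4(M₂ − M₁)) = 10^(0.4 × (-4.2908)) = 10^(-1.71632) = 0.019217.

L₁/L₂ = 0.01922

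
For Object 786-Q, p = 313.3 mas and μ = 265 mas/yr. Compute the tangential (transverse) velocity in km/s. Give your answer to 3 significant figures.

4.01 km/s

d = 1/p = 1/0.3133″ = 3.1918 pc.
μ = 265 mas/yr = 0.265 ″/yr.
v_t = 4.74 × μ × d = 4.74 × 0.265 × 3.1918 = 4.0092 km/s.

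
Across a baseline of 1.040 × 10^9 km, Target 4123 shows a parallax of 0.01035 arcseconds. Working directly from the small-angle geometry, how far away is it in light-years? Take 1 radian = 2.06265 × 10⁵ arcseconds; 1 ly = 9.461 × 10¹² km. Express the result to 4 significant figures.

θ = 0.01035″ = 0.01035/206265 = 5.0178 × 10^-8 rad.
d = B/θ = (1.040 × 10^9) / (5.0178 × 10^-8) = 2.0726 × 10^16 km = (2.0726 × 10^16) / (9.461 × 10^12) ly = 2190.7 ly.

2191 ly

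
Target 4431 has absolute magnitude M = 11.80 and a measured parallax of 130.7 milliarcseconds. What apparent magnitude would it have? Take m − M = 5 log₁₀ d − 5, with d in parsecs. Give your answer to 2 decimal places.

m = 11.22

d = 1/p = 1/0.1307″ = 7.6511 pc.
m − M = 5 log₁₀ d − 5 = 5 log₁₀(7.6511) − 5 = 4.4186 − 5 = -0.5814.
m = M + (m − M) = 11.80 + (-0.5814) = 11.22.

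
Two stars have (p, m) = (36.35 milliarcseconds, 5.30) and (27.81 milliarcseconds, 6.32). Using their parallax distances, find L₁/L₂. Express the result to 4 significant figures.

d₁ = 1/p₁ = 1/0.03635″ = 27.51 pc; d₂ = 1/p₂ = 1/0.02781″ = 35.958 pc.
M₁ = m₁ − 5 log₁₀ d₁ + 5 = 5.30 − 7.1975 + 5 = 3.1025.
M₂ = 6.32 − 7.7790 + 5 = 3.5410.
L₁/L₂ = 10^(0.4(M₂ − M₁)) = 10^(0.4 × 0.4385) = 10^0.17540 = 1.4976.

L₁/L₂ = 1.498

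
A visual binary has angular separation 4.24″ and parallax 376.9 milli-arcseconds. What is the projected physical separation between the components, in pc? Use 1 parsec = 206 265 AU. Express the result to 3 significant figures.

d = 1/p = 1/0.3769″ = 2.6532 pc.
At distance d (pc), an angle of θ arcsec spans θ·d AU: s = 4.24 × 2.6532 = 11.25 AU.
= 11.25 / 206265 = 5.4541 × 10^-5 pc.

5.45 × 10^-5 pc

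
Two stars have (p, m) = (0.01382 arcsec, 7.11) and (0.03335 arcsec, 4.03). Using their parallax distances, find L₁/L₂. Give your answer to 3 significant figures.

d₁ = 1/p₁ = 1/0.01382″ = 72.359 pc; d₂ = 1/p₂ = 1/0.03335″ = 29.985 pc.
M₁ = m₁ − 5 log₁₀ d₁ + 5 = 7.11 − 9.2975 + 5 = 2.8125.
M₂ = 4.03 − 7.3845 + 5 = 1.6455.
L₁/L₂ = 10^(0.4(M₂ − M₁)) = 10^(0.4 × (-1.1670)) = 10^(-0.46680) = 0.34135.

L₁/L₂ = 0.341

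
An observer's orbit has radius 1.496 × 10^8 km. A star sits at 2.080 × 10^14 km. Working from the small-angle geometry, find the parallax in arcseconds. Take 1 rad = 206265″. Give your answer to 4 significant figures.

0.1484 arcsec

θ ≈ B/d = (1.496 × 10^8) / (2.080 × 10^14) = 7.1923 × 10^-7 rad.
In arcseconds: 7.1923 × 10^-7 × 206265 = 0.14835″.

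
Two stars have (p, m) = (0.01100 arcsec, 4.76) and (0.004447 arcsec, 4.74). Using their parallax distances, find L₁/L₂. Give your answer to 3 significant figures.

d₁ = 1/p₁ = 1/0.01100″ = 90.909 pc; d₂ = 1/p₂ = 1/0.004447″ = 224.87 pc.
M₁ = m₁ − 5 log₁₀ d₁ + 5 = 4.76 − 9.7930 + 5 = -0.0330.
M₂ = 4.74 − 11.7597 + 5 = -2.0197.
L₁/L₂ = 10^(0.4(M₂ − M₁)) = 10^(0.4 × (-1.9867)) = 10^(-0.79468) = 0.16044.

L₁/L₂ = 0.160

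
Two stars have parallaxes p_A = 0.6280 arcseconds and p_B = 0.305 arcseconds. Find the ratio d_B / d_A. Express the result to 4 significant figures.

2.059

Since d = 1/p, d_B/d_A = p_A/p_B.
= 0.6280 / 0.305 = 2.059.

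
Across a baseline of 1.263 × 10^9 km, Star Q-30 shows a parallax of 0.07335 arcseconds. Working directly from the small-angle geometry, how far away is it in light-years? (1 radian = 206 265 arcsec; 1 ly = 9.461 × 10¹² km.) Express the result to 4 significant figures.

θ = 0.07335″ = 0.07335/206265 = 3.5561 × 10^-7 rad.
d = B/θ = (1.263 × 10^9) / (3.5561 × 10^-7) = 3.5516 × 10^15 km = (3.5516 × 10^15) / (9.461 × 10^12) ly = 375.39 ly.

375.4 ly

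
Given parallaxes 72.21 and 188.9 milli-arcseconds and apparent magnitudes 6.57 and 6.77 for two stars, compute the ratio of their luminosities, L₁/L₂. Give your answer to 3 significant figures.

L₁/L₂ = 8.23

d₁ = 1/p₁ = 1/0.07221″ = 13.848 pc; d₂ = 1/p₂ = 1/0.1889″ = 5.2938 pc.
M₁ = m₁ − 5 log₁₀ d₁ + 5 = 6.57 − 5.7069 + 5 = 5.8631.
M₂ = 6.77 − 3.6188 + 5 = 8.1512.
L₁/L₂ = 10^(0.4(M₂ − M₁)) = 10^(0.4 × 2.2881) = 10^0.91524 = 8.227.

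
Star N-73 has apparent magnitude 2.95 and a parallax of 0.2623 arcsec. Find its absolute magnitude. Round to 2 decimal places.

M = 5.04

d = 1/p = 1/0.2623″ = 3.8124 pc.
m − M = 5 log₁₀(3.8124) − 5 = 2.9060 − 5 = -2.0940.
M = m − (m − M) = 2.95 − (-2.0940) = 5.04.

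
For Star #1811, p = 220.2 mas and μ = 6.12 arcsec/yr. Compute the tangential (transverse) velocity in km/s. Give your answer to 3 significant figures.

d = 1/p = 1/0.2202″ = 4.5413 pc.
v_t = 4.74 × μ × d = 4.74 × 6.12 × 4.5413 = 131.74 km/s.

132 km/s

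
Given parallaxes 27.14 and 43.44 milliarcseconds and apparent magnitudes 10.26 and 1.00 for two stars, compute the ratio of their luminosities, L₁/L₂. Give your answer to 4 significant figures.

L₁/L₂ = 0.0005065

d₁ = 1/p₁ = 1/0.02714″ = 36.846 pc; d₂ = 1/p₂ = 1/0.04344″ = 23.02 pc.
M₁ = m₁ − 5 log₁₀ d₁ + 5 = 10.26 − 7.8320 + 5 = 7.4280.
M₂ = 1.00 − 6.8105 + 5 = -0.8105.
L₁/L₂ = 10^(0.4(M₂ − M₁)) = 10^(0.4 × (-8.2385)) = 10^(-3.29540) = 0.00050652.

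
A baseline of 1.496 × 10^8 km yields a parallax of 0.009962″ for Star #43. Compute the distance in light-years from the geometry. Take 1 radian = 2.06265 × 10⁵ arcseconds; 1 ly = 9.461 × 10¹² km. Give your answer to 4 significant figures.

θ = 0.009962″ = 0.009962/206265 = 4.8297 × 10^-8 rad.
d = B/θ = (1.496 × 10^8) / (4.8297 × 10^-8) = 3.0975 × 10^15 km = (3.0975 × 10^15) / (9.461 × 10^12) ly = 327.4 ly.

327.4 ly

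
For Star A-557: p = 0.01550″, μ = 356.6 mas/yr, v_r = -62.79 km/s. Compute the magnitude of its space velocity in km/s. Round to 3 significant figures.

126 km/s

d = 1/p = 1/0.01550″ = 64.516 pc.
μ = 356.6 mas/yr = 0.3566 ″/yr.
v_t = 4.740 μ d = 4.740 × 0.3566 × 64.516 = 109.05 km/s.
v = √(v_r² + v_t²) = √((-62.79)² + 109.05²) = √15834.5 = 125.84 km/s.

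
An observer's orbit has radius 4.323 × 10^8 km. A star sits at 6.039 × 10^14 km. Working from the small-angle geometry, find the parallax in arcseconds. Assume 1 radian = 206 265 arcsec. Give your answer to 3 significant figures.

θ ≈ B/d = (4.323 × 10^8) / (6.039 × 10^14) = 7.1585 × 10^-7 rad.
In arcseconds: 7.1585 × 10^-7 × 206265 = 0.14765″.

0.148 arcsec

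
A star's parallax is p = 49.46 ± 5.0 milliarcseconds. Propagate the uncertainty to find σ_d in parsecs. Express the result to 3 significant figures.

d = 1/p, so σ_d = σ_p / p².
σ_d = 0.00500 / (0.04946)² = 0.00500 / 0.0024463 = 2.0439 pc.

2.04 pc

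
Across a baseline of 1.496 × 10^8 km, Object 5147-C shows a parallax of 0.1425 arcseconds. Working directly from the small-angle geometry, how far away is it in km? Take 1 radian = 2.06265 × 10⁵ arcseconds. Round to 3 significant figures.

2.17 × 10^14 km

θ = 0.1425″ = 0.1425/206265 = 6.9086 × 10^-7 rad.
d = B/θ = (1.496 × 10^8) / (6.9086 × 10^-7) = 2.1654 × 10^14 km.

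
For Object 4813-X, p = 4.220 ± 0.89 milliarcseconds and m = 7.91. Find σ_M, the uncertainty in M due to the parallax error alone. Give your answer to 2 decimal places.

σ_M = 0.46 mag

M = m − 5 log₁₀ d + 5 = m + 5 log₁₀ p + 5, so ∂M/∂p = 5/(p ln 10).
σ_M = (5/ln 10) · (σ_p/p) = 2.1715 × 0.89/4.220 = 2.1715 × 0.2109 = 0.45797.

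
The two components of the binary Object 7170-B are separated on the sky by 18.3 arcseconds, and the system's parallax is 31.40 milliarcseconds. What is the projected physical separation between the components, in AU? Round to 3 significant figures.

d = 1/p = 1/0.03140″ = 31.847 pc.
At distance d (pc), an angle of θ arcsec spans θ·d AU: s = 18.3 × 31.847 = 582.8 AU.

583 AU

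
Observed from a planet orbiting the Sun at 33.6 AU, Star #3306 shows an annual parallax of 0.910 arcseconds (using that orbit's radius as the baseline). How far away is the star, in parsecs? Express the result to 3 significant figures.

36.9 pc

With baseline B (in AU) and parallax p (in arcsec), d = B/p parsecs.
d = 33.6 / 0.910 = 36.923 pc.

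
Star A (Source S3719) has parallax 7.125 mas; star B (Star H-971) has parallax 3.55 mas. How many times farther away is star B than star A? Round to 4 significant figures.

Since d = 1/p, d_B/d_A = p_A/p_B.
= 7.125 / 3.55 = 2.007.

2.007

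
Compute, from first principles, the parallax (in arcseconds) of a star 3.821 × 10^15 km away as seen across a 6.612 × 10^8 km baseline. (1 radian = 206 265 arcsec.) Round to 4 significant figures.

θ ≈ B/d = (6.612 × 10^8) / (3.821 × 10^15) = 1.7304 × 10^-7 rad.
In arcseconds: 1.7304 × 10^-7 × 206265 = 0.035692″.

0.03569 arcsec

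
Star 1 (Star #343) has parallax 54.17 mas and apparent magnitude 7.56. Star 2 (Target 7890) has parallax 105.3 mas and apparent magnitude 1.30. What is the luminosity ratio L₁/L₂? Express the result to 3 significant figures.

d₁ = 1/p₁ = 1/0.05417″ = 18.46 pc; d₂ = 1/p₂ = 1/0.1053″ = 9.4967 pc.
M₁ = m₁ − 5 log₁₀ d₁ + 5 = 7.56 − 6.3312 + 5 = 6.2288.
M₂ = 1.30 − 4.8879 + 5 = 1.4121.
L₁/L₂ = 10^(0.4(M₂ − M₁)) = 10^(0.4 × (-4.8167)) = 10^(-1.92668) = 0.011839.

L₁/L₂ = 0.0118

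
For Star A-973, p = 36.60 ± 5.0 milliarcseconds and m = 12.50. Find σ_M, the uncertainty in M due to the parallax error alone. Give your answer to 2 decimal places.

σ_M = 0.30 mag

M = m − 5 log₁₀ d + 5 = m + 5 log₁₀ p + 5, so ∂M/∂p = 5/(p ln 10).
σ_M = (5/ln 10) · (σ_p/p) = 2.1715 × 5.0/36.60 = 2.1715 × 0.13661 = 0.29665.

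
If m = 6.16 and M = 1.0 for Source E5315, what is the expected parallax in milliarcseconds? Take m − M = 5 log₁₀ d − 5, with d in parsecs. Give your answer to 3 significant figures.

m − M = 6.16 − 1.0 = 5.16.
d = 10^((m−M)/5 + 1) = 10^2.032 = 107.65 pc.
p = 1/d = 1/107.65 = 0.0092894 arcsec = 9.2894 mas.

9.29 mas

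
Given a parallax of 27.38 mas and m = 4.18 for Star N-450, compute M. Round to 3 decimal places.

d = 1/p = 1/0.02738″ = 36.523 pc.
m − M = 5 log₁₀(36.523) − 5 = 7.8128 − 5 = 2.8128.
M = m − (m − M) = 4.18 − 2.8128 = 1.367.

M = 1.367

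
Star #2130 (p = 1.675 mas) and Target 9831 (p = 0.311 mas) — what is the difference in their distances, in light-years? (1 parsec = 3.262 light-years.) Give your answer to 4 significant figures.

d_A = 1/0.001675″ = 597.01 pc; d_B = 1/0.0003110″ = 3215.4 pc.
|d_B − d_A| = |3215.4 − 597.01| = 2618.4 pc = 2618.4 × 3.262 ly = 8541.2 ly.

8541 ly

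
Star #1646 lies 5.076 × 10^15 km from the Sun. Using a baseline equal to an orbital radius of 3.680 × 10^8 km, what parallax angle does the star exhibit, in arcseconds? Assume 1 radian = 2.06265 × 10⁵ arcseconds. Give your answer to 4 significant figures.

0.01495 arcsec

θ ≈ B/d = (3.680 × 10^8) / (5.076 × 10^15) = 7.2498 × 10^-8 rad.
In arcseconds: 7.2498 × 10^-8 × 206265 = 0.014954″.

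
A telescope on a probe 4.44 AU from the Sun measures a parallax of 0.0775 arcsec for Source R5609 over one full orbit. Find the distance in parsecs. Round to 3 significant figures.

57.3 pc

With baseline B (in AU) and parallax p (in arcsec), d = B/p parsecs.
d = 4.44 / 0.0775 = 57.29 pc.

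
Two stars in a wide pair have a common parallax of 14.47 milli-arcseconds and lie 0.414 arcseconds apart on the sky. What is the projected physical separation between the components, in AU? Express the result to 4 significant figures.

d = 1/p = 1/0.01447″ = 69.109 pc.
At distance d (pc), an angle of θ arcsec spans θ·d AU: s = 0.414 × 69.109 = 28.611 AU.

28.61 AU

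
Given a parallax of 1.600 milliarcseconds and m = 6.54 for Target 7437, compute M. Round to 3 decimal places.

M = -2.439

d = 1/p = 1/0.001600″ = 625 pc.
m − M = 5 log₁₀(625) − 5 = 13.9794 − 5 = 8.9794.
M = m − (m − M) = 6.54 − 8.9794 = -2.439.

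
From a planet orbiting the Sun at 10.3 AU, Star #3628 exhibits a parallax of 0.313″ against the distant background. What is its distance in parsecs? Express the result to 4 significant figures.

32.91 pc

With baseline B (in AU) and parallax p (in arcsec), d = B/p parsecs.
d = 10.3 / 0.313 = 32.907 pc.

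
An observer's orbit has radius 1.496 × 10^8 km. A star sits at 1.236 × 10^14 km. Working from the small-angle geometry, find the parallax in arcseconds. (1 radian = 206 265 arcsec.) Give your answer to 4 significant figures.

0.2497 arcsec

θ ≈ B/d = (1.496 × 10^8) / (1.236 × 10^14) = 1.2104 × 10^-6 rad.
In arcseconds: 1.2104 × 10^-6 × 206265 = 0.24966″.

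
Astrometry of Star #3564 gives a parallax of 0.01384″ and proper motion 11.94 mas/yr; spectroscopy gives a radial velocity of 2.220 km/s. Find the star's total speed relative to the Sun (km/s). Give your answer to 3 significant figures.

4.65 km/s

d = 1/p = 1/0.01384″ = 72.254 pc.
μ = 11.94 mas/yr = 0.01194 ″/yr.
v_t = 4.740 μ d = 4.740 × 0.01194 × 72.254 = 4.0893 km/s.
v = √(v_r² + v_t²) = √(2.220² + 4.0893²) = √21.6508 = 4.653 km/s.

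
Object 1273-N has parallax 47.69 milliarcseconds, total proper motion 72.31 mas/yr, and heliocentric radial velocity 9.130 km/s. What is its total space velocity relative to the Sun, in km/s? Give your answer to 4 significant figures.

d = 1/p = 1/0.04769″ = 20.969 pc.
μ = 72.31 mas/yr = 0.07231 ″/yr.
v_t = 4.740 μ d = 4.740 × 0.07231 × 20.969 = 7.1871 km/s.
v = √(v_r² + v_t²) = √(9.130² + 7.1871²) = √135.011 = 11.619 km/s.

11.62 km/s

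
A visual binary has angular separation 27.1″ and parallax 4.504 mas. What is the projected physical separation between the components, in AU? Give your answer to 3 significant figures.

6020 AU

d = 1/p = 1/0.004504″ = 222.02 pc.
At distance d (pc), an angle of θ arcsec spans θ·d AU: s = 27.1 × 222.02 = 6016.7 AU.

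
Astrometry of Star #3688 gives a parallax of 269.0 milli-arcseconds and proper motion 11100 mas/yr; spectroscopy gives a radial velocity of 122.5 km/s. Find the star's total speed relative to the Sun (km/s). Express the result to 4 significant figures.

230.8 km/s

d = 1/p = 1/0.2690″ = 3.7175 pc.
μ = 11100 mas/yr = 11.10 ″/yr.
v_t = 4.740 μ d = 4.740 × 11.10 × 3.7175 = 195.59 km/s.
v = √(v_r² + v_t²) = √(122.5² + 195.59²) = √53261.7 = 230.78 km/s.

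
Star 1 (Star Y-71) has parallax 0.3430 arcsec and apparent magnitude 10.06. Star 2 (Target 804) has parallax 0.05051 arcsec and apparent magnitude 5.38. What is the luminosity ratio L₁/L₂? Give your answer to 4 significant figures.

d₁ = 1/p₁ = 1/0.3430″ = 2.9155 pc; d₂ = 1/p₂ = 1/0.05051″ = 19.798 pc.
M₁ = m₁ − 5 log₁₀ d₁ + 5 = 10.06 − 2.3236 + 5 = 12.7364.
M₂ = 5.38 − 6.4831 + 5 = 3.8969.
L₁/L₂ = 10^(0.4(M₂ − M₁)) = 10^(0.4 × (-8.8395)) = 10^(-3.53580) = 0.00029121.

L₁/L₂ = 0.0002912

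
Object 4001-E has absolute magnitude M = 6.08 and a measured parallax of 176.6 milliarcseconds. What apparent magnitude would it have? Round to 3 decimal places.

d = 1/p = 1/0.1766″ = 5.6625 pc.
m − M = 5 log₁₀ d − 5 = 5 log₁₀(5.6625) − 5 = 3.7650 − 5 = -1.2350.
m = M + (m − M) = 6.08 + (-1.2350) = 4.845.

m = 4.845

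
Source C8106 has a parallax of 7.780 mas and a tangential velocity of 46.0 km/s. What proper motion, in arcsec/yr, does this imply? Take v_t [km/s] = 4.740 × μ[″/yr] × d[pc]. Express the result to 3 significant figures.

d = 1/p = 1/0.007780″ = 128.53 pc.
μ = v_t / (4.74 d) = 46.0 / (4.74 × 128.53) = 46.0 / 609.23 = 0.075505 ″/yr.

0.0755 arcsec/yr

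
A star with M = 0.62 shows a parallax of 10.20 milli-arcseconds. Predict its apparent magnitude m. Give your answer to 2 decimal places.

m = 5.58

d = 1/p = 1/0.01020″ = 98.039 pc.
m − M = 5 log₁₀ d − 5 = 5 log₁₀(98.039) − 5 = 9.9570 − 5 = 4.9570.
m = M + (m − M) = 0.62 + 4.9570 = 5.58.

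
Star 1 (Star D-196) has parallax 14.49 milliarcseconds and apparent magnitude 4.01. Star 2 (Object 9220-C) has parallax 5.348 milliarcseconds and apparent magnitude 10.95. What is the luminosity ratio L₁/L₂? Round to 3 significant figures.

d₁ = 1/p₁ = 1/0.01449″ = 69.013 pc; d₂ = 1/p₂ = 1/0.005348″ = 186.99 pc.
M₁ = m₁ − 5 log₁₀ d₁ + 5 = 4.01 − 9.1947 + 5 = -0.1847.
M₂ = 10.95 − 11.3591 + 5 = 4.5909.
L₁/L₂ = 10^(0.4(M₂ − M₁)) = 10^(0.4 × 4.7756) = 10^1.91024 = 81.328.

L₁/L₂ = 81.3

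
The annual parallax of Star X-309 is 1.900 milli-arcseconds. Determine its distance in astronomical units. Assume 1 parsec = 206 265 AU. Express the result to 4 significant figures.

1.086 × 10^8 AU

p = 1.900 milli-arcseconds = 0.001900 arcsec.
d = 1/p = 1/0.001900 = 526.32 pc.
In AU: 526.32 × 206265 = 1.0856 × 10^8 AU.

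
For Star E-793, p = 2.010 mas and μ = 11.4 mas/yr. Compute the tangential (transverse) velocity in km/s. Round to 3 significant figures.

26.9 km/s

d = 1/p = 1/0.002010″ = 497.51 pc.
μ = 11.4 mas/yr = 0.0114 ″/yr.
v_t = 4.74 × μ × d = 4.74 × 0.0114 × 497.51 = 26.883 km/s.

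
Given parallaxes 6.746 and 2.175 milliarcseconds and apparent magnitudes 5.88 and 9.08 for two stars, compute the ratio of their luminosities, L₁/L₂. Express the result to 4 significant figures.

d₁ = 1/p₁ = 1/0.006746″ = 148.24 pc; d₂ = 1/p₂ = 1/0.002175″ = 459.77 pc.
M₁ = m₁ − 5 log₁₀ d₁ + 5 = 5.88 − 10.8548 + 5 = 0.0252.
M₂ = 9.08 − 13.3127 + 5 = 0.7673.
L₁/L₂ = 10^(0.4(M₂ − M₁)) = 10^(0.4 × 0.7421) = 10^0.29684 = 1.9808.

L₁/L₂ = 1.981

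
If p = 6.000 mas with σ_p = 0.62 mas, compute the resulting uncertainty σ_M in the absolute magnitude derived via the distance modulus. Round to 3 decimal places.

σ_M = 0.224 mag

M = m − 5 log₁₀ d + 5 = m + 5 log₁₀ p + 5, so ∂M/∂p = 5/(p ln 10).
σ_M = (5/ln 10) · (σ_p/p) = 2.1715 × 0.62/6.000 = 2.1715 × 0.10333 = 0.22438.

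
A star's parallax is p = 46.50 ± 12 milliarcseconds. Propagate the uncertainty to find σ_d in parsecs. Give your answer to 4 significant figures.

5.550 pc

d = 1/p, so σ_d = σ_p / p².
σ_d = 0.0120 / (0.04650)² = 0.0120 / 0.0021623 = 5.5496 pc.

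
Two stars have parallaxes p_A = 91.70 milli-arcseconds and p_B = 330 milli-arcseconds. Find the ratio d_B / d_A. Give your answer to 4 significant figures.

0.2779

Since d = 1/p, d_B/d_A = p_A/p_B.
= 91.70 / 330 = 0.27788.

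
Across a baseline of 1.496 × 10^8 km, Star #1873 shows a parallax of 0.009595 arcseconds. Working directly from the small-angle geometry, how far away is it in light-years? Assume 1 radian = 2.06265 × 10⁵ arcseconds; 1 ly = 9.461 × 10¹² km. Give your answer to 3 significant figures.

340 ly

θ = 0.009595″ = 0.009595/206265 = 4.6518 × 10^-8 rad.
d = B/θ = (1.496 × 10^8) / (4.6518 × 10^-8) = 3.2160 × 10^15 km = (3.2160 × 10^15) / (9.461 × 10^12) ly = 339.92 ly.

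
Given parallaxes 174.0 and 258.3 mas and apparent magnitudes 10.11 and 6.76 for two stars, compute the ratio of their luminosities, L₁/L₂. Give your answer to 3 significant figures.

L₁/L₂ = 0.101

d₁ = 1/p₁ = 1/0.1740″ = 5.7471 pc; d₂ = 1/p₂ = 1/0.2583″ = 3.8715 pc.
M₁ = m₁ − 5 log₁₀ d₁ + 5 = 10.11 − 3.7972 + 5 = 11.3128.
M₂ = 6.76 − 2.9394 + 5 = 8.8206.
L₁/L₂ = 10^(0.4(M₂ − M₁)) = 10^(0.4 × (-2.4922)) = 10^(-0.99688) = 0.10072.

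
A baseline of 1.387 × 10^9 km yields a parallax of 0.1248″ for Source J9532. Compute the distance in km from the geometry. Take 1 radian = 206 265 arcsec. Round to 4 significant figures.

θ = 0.1248″ = 0.1248/206265 = 6.0505 × 10^-7 rad.
d = B/θ = (1.387 × 10^9) / (6.0505 × 10^-7) = 2.2924 × 10^15 km.

2.292 × 10^15 km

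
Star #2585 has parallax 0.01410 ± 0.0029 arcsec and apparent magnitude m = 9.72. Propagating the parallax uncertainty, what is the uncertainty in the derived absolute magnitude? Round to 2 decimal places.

M = m − 5 log₁₀ d + 5 = m + 5 log₁₀ p + 5, so ∂M/∂p = 5/(p ln 10).
σ_M = (5/ln 10) · (σ_p/p) = 2.1715 × 0.0029/0.01410 = 2.1715 × 0.20567 = 0.44661.

σ_M = 0.45 mag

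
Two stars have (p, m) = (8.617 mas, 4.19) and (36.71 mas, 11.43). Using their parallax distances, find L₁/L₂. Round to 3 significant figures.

d₁ = 1/p₁ = 1/0.008617″ = 116.05 pc; d₂ = 1/p₂ = 1/0.03671″ = 27.241 pc.
M₁ = m₁ − 5 log₁₀ d₁ + 5 = 4.19 − 10.3232 + 5 = -1.1332.
M₂ = 11.43 − 7.1761 + 5 = 9.2539.
L₁/L₂ = 10^(0.4(M₂ − M₁)) = 10^(0.4 × 10.3871) = 10^4.15484 = 14284.

L₁/L₂ = 14300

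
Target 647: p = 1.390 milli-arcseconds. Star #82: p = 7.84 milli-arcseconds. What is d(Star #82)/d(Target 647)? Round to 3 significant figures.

0.177

Since d = 1/p, d_B/d_A = p_A/p_B.
= 1.390 / 7.84 = 0.1773.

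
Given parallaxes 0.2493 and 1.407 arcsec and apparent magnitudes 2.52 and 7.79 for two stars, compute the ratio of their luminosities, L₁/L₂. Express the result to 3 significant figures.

L₁/L₂ = 4080

d₁ = 1/p₁ = 1/0.2493″ = 4.0112 pc; d₂ = 1/p₂ = 1/1.407″ = 0.71073 pc.
M₁ = m₁ − 5 log₁₀ d₁ + 5 = 2.52 − 3.0164 + 5 = 4.5036.
M₂ = 7.79 − (-0.7415) + 5 = 13.5315.
L₁/L₂ = 10^(0.4(M₂ − M₁)) = 10^(0.4 × 9.0279) = 10^3.61116 = 4084.7.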